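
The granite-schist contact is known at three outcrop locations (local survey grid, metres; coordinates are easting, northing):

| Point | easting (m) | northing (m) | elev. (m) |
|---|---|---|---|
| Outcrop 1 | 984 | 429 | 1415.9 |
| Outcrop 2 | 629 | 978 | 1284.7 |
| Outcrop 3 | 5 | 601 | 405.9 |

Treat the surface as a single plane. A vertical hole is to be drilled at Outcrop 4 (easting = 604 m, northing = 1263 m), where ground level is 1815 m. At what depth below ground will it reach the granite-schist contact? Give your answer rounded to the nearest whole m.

421 m

Two edge vectors: Outcrop 1→Outcrop 2 = (-355, 549, -131.2), Outcrop 1→Outcrop 3 = (-979, 172, -1010).
Normal n = (Outcrop 1→Outcrop 2) × (Outcrop 1→Outcrop 3) = (-531923.6, -230105.2, 476411).
So ∂z/∂easting = −n_x/n_z = 1.11652 and ∂z/∂northing = −n_y/n_z = 0.48300.
Intercept c from Outcrop 1: 1415.9 − 1098.66 − 207.21 = 110.04.
At (604, 1263): z_contact = 674.4 + 610.0 + 110.04 = 1394.4 m.
Depth below ground = 1815 − 1394.4 = 421 m.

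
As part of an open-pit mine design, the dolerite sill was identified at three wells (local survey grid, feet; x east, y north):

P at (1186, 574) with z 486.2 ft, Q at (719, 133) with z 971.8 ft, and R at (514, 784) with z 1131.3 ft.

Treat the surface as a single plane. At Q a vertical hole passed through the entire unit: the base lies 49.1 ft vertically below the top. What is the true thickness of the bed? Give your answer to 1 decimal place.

35.0 ft

Let the plane be z = a·x + b·y + c.
Q−P: −467a − 441b = 485.6;  R−P: −672a + 210b = 645.1.
Solving gives a = −0.97983, b = −0.06354.
|∇z| = √(a²+b²) = 0.98188, so dip δ = arctan(0.98188) = 44.48°.
True thickness = vertical thickness × cos δ = 49.1 × cos 44.48° = 35.0 ft.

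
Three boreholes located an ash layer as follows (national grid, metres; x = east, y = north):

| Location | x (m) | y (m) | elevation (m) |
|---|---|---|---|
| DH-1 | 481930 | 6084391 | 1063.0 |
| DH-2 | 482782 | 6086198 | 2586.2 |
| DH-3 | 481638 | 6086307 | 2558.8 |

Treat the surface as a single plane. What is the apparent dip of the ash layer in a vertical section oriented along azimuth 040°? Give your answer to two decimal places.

33.97°

Two edge vectors: DH-1→DH-2 = (852, 1807, 1523.2), DH-1→DH-3 = (-292, 1916, 1495.8).
Normal n = (DH-1→DH-2) × (DH-1→DH-3) = (-215540.6, -1719196, 2160076).
So ∂z/∂x = −n_x/n_z = 0.09978 and ∂z/∂y = −n_y/n_z = 0.79590.
Unit vector along 040° is (sin 40°, cos 40°) = (0.6428, 0.7660).
Slope in that direction = a·(0.6428) + b·(0.7660) = 0.67383.
Apparent dip = arctan|0.67383| = 33.97° (true dip is 38.7°, so apparent ≤ true as expected).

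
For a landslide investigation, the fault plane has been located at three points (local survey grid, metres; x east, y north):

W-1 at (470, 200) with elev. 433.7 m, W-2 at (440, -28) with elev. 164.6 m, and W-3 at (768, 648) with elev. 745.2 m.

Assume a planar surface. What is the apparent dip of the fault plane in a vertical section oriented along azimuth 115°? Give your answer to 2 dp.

53.93°

Two edge vectors: W-1→W-2 = (-30, -228, -269.1), W-1→W-3 = (298, 448, 311.5).
Normal n = (W-1→W-2) × (W-1→W-3) = (49534.8, -70846.8, 54504).
So ∂z/∂x = −n_x/n_z = −0.90883 and ∂z/∂y = −n_y/n_z = 1.29985.
Unit vector along 115° is (sin 115°, cos 115°) = (0.9063, -0.4226).
Slope in that direction = a·(0.9063) + b·(-0.4226) = −1.37302.
Apparent dip = arctan|1.37302| = 53.93° (true dip is 57.8°, so apparent ≤ true as expected).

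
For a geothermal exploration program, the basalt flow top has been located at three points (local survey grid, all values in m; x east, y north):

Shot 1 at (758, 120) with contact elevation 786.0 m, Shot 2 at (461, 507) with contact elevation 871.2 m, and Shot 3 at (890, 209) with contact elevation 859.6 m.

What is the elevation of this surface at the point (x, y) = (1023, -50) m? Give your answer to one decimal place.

Two edge vectors: Shot 1→Shot 2 = (-297, 387, 85.2), Shot 1→Shot 3 = (132, 89, 73.6).
Normal n = (Shot 1→Shot 2) × (Shot 1→Shot 3) = (20900.4, 33105.6, -77517).
So ∂z/∂x = −n_x/n_z = 0.269623 and ∂z/∂y = −n_y/n_z = 0.427075.
Intercept c from Shot 1: 786 − 204.37 − 51.25 = 530.38.
At (1023, -50): z = 275.8 − 21.4 + 530.38 = 784.8 m.

784.8 m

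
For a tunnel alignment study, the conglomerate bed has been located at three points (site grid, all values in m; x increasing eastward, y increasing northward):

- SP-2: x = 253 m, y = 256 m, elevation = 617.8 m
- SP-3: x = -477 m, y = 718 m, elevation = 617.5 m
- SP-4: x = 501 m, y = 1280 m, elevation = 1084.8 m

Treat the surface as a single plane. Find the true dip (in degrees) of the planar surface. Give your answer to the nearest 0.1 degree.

Let the plane be z = a·x + b·y + c.
SP-3−SP-2: −730a + 462b = −0.3;  SP-4−SP-2: 248a + 1024b = 467.
Solving gives a = 0.25062, b = 0.39536.
Gradient magnitude |∇z| = √(a² + b²) = √(0.06281 + 0.15631) = 0.46810.
True dip = arctan(0.46810) = 25.1°, dipping toward SSW (azimuth ≈ 212°).

25.1°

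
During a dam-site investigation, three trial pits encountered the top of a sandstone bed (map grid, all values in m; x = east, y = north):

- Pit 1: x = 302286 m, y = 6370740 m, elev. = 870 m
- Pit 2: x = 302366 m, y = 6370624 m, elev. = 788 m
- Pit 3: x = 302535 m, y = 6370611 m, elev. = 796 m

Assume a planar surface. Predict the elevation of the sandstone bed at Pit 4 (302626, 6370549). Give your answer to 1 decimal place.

Two edge vectors: Pit 1→Pit 2 = (80, -116, -82), Pit 1→Pit 3 = (249, -129, -74).
Normal n = (Pit 1→Pit 2) × (Pit 1→Pit 3) = (-1994, -14498, 18564).
So ∂z/∂x = −n_x/n_z = 0.107412196 and ∂z/∂y = −n_y/n_z = 0.780973928.
Intercept c from Pit 1: 870 − 32469.20 − 4975381.84 = −5006981.05.
At (302626, 6370549): z = 32505.7 + 4975232.7 − 5006981.05 = 757.4 m.

757.4 m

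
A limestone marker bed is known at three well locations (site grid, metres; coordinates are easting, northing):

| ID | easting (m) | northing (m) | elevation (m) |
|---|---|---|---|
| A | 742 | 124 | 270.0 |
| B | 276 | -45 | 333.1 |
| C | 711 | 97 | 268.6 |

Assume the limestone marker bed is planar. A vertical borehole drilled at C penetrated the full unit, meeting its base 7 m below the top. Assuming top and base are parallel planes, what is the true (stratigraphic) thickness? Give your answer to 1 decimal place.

Two edge vectors: A→B = (-466, -169, 63.1), A→C = (-31, -27, -1.4).
Normal n = (A→B) × (A→C) = (1940.3, -2608.5, 7343).
So ∂z/∂easting = −n_x/n_z = −0.26424 and ∂z/∂northing = −n_y/n_z = 0.35524.
|∇z| = √(a²+b²) = 0.44274, so dip δ = arctan(0.44274) = 23.88°.
True thickness = vertical thickness × cos δ = 7 × cos 23.88° = 6.4 m.

6.4 m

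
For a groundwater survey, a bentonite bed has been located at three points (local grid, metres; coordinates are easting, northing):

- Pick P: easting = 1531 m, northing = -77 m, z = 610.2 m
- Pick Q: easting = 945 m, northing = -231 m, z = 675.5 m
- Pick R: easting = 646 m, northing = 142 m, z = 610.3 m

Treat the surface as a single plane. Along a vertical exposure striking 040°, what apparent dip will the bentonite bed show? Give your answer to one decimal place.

Two edge vectors: Pick P→Pick Q = (-586, -154, 65.3), Pick P→Pick R = (-885, 219, 0.1).
Normal n = (Pick P→Pick Q) × (Pick P→Pick R) = (-14316.1, -57731.9, -264624).
So ∂z/∂easting = −n_x/n_z = −0.05410 and ∂z/∂northing = −n_y/n_z = −0.21817.
Unit vector along 040° is (sin 40°, cos 40°) = (0.6428, 0.7660).
Slope in that direction = a·(0.6428) + b·(0.7660) = −0.20190.
Apparent dip = arctan|0.20190| = 11.4° (true dip is 12.7°, so apparent ≤ true as expected).

11.4°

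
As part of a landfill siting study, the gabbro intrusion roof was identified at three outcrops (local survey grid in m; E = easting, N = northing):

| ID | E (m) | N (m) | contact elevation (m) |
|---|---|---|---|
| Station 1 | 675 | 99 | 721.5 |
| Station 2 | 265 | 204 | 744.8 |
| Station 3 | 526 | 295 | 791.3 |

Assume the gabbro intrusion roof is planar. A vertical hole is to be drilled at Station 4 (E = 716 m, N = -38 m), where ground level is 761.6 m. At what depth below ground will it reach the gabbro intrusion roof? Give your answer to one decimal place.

Let the plane be z = a·E + b·N + c.
Station 2−Station 1: −410a + 105b = 23.3;  Station 3−Station 1: −149a + 196b = 69.8.
Solving gives a = 0.04268, b = 0.38857.
Then c = 721.5 − a·675 − b·99 = 654.22.
At (716, -38): z_contact = 30.56 − 14.77 + 654.22 = 670.02 m.
Depth below ground = 761.6 − 670.02 = 91.6 m.

91.6 m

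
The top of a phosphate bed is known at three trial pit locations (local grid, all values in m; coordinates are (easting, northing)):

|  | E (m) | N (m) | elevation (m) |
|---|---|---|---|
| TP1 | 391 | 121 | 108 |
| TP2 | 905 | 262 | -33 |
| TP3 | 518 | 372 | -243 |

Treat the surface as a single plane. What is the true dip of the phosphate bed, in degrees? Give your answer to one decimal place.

Let the plane be z = a·E + b·N + c.
TP2−TP1: 514a + 141b = −141;  TP3−TP1: 127a + 251b = −351.
Solving gives a = 0.12690, b = −1.46262.
Gradient magnitude |∇z| = √(a² + b²) = √(0.01610 + 2.13925) = 1.46811.
True dip = arctan(1.46811) = 55.7°, dipping toward N (azimuth ≈ 355°).

55.7°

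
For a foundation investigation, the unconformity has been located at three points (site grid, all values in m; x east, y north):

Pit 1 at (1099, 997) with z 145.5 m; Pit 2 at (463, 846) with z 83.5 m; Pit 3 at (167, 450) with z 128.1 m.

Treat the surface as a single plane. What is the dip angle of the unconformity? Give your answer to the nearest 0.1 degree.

15.2°

Two edge vectors: Pit 1→Pit 2 = (-636, -151, -62), Pit 1→Pit 3 = (-932, -547, -17.4).
Normal n = (Pit 1→Pit 2) × (Pit 1→Pit 3) = (-31286.6, 46717.6, 207160).
So ∂z/∂x = −n_x/n_z = 0.15103 and ∂z/∂y = −n_y/n_z = −0.22551.
Gradient magnitude |∇z| = √(a² + b²) = √(0.02281 + 0.05086) = 0.27141.
True dip = arctan(0.27141) = 15.2°, dipping toward NW (azimuth ≈ 326°).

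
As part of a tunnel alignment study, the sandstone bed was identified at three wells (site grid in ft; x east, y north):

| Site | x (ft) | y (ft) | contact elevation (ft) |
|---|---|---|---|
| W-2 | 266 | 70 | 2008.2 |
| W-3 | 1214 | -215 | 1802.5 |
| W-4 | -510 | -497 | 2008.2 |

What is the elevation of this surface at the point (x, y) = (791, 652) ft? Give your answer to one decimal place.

2049.9 ft

Let the plane be z = a·x + b·y + c.
W-3−W-2: 948a − 285b = −205.7;  W-4−W-2: −776a − 567b = 0.
Solving gives a = −0.153731, b = 0.210397.
Then c = 2008.2 − a·266 − b·70 = 2034.36.
At (791, 652): z = −121.6 + 137.2 + 2034.36 = 2049.9 ft.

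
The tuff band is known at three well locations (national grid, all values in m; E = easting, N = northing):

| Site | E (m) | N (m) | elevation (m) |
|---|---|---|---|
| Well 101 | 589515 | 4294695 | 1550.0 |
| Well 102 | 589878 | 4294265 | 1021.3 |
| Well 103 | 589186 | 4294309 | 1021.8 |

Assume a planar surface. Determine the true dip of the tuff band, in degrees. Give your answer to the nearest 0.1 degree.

Let the plane be z = a·E + b·N + c.
Well 102−Well 101: 363a − 430b = −528.7;  Well 103−Well 101: −329a − 386b = −528.2.
Solving gives a = 0.08185, b = 1.29863.
Gradient magnitude |∇z| = √(a² + b²) = √(0.00670 + 1.68644) = 1.30121.
True dip = arctan(1.30121) = 52.5°, dipping toward S (azimuth ≈ 184°).

52.5°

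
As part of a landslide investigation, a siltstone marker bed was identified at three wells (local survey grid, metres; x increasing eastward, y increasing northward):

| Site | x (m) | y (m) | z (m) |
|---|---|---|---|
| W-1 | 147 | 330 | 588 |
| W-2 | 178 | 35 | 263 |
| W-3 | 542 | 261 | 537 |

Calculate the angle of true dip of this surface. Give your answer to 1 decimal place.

Let the plane be z = a·x + b·y + c.
W-2−W-1: 31a − 295b = −325;  W-3−W-1: 395a − 69b = −51.
Solving gives a = 0.06452, b = 1.10847.
Gradient magnitude |∇z| = √(a² + b²) = √(0.00416 + 1.22872) = 1.11035.
True dip = arctan(1.11035) = 48.0°, dipping toward S (azimuth ≈ 183°).

48.0°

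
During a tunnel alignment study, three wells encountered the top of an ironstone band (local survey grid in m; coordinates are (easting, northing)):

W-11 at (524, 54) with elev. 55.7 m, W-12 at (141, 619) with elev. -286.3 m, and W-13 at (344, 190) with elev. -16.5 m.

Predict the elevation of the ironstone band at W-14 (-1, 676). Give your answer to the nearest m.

Two edge vectors: W-11→W-12 = (-383, 565, -342), W-11→W-13 = (-180, 136, -72.2).
Normal n = (W-11→W-12) × (W-11→W-13) = (5719, 33907.4, 49612).
So ∂z/∂E = −n_x/n_z = −0.11527 and ∂z/∂N = −n_y/n_z = −0.68345.
Intercept c from W-11: 55.7 + 60.40 + 36.91 = 153.01.
At (-1, 676): z = 0.1 − 462.0 + 153.01 = -308.9 m.

-309 m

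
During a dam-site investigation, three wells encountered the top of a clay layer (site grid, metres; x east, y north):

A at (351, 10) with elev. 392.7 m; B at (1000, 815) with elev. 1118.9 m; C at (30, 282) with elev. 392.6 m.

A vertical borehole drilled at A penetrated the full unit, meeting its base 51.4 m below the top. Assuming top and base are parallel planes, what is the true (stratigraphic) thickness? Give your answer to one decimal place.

Let the plane be z = a·x + b·y + c.
B−A: 649a + 805b = 726.2;  C−A: −321a + 272b = −0.1.
Solving gives a = 0.45434, b = 0.53582.
|∇z| = √(a²+b²) = 0.70251, so dip δ = arctan(0.70251) = 35.09°.
True thickness = vertical thickness × cos δ = 51.4 × cos 35.09° = 42.1 m.

42.1 m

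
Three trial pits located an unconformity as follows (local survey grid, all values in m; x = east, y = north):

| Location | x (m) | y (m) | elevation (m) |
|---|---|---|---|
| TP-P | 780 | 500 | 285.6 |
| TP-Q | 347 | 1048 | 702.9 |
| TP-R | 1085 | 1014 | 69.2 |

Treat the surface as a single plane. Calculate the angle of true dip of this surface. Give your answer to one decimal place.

40.7°

Two edge vectors: TP-P→TP-Q = (-433, 548, 417.3), TP-P→TP-R = (305, 514, -216.4).
Normal n = (TP-P→TP-Q) × (TP-P→TP-R) = (-333079.4, 33575.3, -389702).
So ∂z/∂x = −n_x/n_z = −0.85470 and ∂z/∂y = −n_y/n_z = 0.08616.
Gradient magnitude |∇z| = √(a² + b²) = √(0.73052 + 0.00742) = 0.85903.
True dip = arctan(0.85903) = 40.7°, dipping toward E (azimuth ≈ 096°).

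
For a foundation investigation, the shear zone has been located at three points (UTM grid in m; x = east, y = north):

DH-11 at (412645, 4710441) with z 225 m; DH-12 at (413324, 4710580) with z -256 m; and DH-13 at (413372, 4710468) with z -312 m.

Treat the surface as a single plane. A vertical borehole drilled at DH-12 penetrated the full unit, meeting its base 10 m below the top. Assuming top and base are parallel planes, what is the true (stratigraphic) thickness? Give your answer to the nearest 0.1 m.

Two edge vectors: DH-11→DH-12 = (679, 139, -481), DH-11→DH-13 = (727, 27, -537).
Normal n = (DH-11→DH-12) × (DH-11→DH-13) = (-61656, 14936, -82720).
So ∂z/∂x = −n_x/n_z = −0.74536 and ∂z/∂y = −n_y/n_z = 0.18056.
|∇z| = √(a²+b²) = 0.76692, so dip δ = arctan(0.76692) = 37.49°.
True thickness = vertical thickness × cos δ = 10 × cos 37.49° = 7.9 m.

7.9 m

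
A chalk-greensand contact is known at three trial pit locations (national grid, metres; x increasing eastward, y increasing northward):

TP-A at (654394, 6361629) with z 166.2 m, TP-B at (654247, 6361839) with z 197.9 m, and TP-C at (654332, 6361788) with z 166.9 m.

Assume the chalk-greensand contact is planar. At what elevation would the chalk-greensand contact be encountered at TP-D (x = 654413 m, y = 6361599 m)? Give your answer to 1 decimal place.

Let the plane be z = a·x + b·y + c.
TP-B−TP-A: −147a + 210b = 31.7;  TP-C−TP-A: −62a + 159b = 0.7.
Solving gives a = −0.472645610, b = −0.179899546.
Then c = 166.2 − a·654394 − b·6361629 = 1453916.82.
At (654413, 6361599): z = −309305.4 − 1144448.8 + 1453916.82 = 162.6 m.

162.6 m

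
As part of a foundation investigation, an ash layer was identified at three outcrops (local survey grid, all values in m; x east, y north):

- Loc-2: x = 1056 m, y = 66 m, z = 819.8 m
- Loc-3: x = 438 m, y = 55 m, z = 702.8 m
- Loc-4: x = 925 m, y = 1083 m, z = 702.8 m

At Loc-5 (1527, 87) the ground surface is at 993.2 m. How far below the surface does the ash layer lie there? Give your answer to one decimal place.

Let the plane be z = a·x + b·y + c.
Loc-3−Loc-2: −618a − 11b = −117;  Loc-4−Loc-2: −131a + 1017b = −117.
Solving gives a = 0.190930, b = −0.090450.
Then c = 819.8 − a·1056 − b·66 = 624.15.
At (1527, 87): z_contact = 291.55 − 7.87 + 624.15 = 907.83 m.
Depth below ground = 993.2 − 907.83 = 85.4 m.

85.4 m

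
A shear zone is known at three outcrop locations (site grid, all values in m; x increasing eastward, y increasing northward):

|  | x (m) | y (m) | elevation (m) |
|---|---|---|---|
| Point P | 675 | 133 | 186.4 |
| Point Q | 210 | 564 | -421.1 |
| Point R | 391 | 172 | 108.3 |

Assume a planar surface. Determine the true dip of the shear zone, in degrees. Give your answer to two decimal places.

52.64°

Two edge vectors: Point P→Point Q = (-465, 431, -607.5), Point P→Point R = (-284, 39, -78.1).
Normal n = (Point P→Point Q) × (Point P→Point R) = (-9968.6, 136213.5, 104269).
So ∂z/∂x = −n_x/n_z = 0.09560 and ∂z/∂y = −n_y/n_z = −1.30637.
Gradient magnitude |∇z| = √(a² + b²) = √(0.00914 + 1.70659) = 1.30986.
True dip = arctan(1.30986) = 52.64°, dipping toward N (azimuth ≈ 356°).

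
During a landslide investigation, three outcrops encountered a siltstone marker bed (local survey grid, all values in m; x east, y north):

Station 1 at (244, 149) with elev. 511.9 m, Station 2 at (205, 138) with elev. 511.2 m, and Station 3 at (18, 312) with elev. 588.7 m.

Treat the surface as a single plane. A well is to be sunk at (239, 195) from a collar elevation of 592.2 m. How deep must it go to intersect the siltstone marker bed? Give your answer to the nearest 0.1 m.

63.5 m

Let the plane be z = a·x + b·y + c.
Station 2−Station 1: −39a − 11b = −0.7;  Station 3−Station 1: −226a + 163b = 76.8.
Solving gives a = −0.08263, b = 0.35660.
Then c = 511.9 − a·244 − b·149 = 478.93.
At (239, 195): z_contact = −19.75 + 69.54 + 478.93 = 528.72 m.
Depth below ground = 592.2 − 528.72 = 63.5 m.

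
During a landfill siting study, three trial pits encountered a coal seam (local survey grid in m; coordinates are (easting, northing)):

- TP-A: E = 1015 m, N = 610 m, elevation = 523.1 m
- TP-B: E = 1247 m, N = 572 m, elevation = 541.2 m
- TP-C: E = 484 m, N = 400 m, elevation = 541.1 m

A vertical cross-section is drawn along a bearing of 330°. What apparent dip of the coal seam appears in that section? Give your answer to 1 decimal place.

Two edge vectors: TP-A→TP-B = (232, -38, 18.1), TP-A→TP-C = (-531, -210, 18).
Normal n = (TP-A→TP-B) × (TP-A→TP-C) = (3117, -13787.1, -68898).
So ∂z/∂E = −n_x/n_z = 0.04524 and ∂z/∂N = −n_y/n_z = −0.20011.
Unit vector along 330° is (sin 330°, cos 330°) = (-0.5000, 0.8660).
Slope in that direction = a·(-0.5000) + b·(0.8660) = −0.19592.
Apparent dip = arctan|0.19592| = 11.1° (true dip is 11.6°, so apparent ≤ true as expected).

11.1°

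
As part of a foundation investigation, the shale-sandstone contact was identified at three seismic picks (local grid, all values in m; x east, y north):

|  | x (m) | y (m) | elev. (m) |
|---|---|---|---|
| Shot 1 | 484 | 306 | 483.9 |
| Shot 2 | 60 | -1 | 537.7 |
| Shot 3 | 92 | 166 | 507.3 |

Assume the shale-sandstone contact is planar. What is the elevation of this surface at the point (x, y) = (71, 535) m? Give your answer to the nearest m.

Two edge vectors: Shot 1→Shot 2 = (-424, -307, 53.8), Shot 1→Shot 3 = (-392, -140, 23.4).
Normal n = (Shot 1→Shot 2) × (Shot 1→Shot 3) = (348.2, -11168, -60984).
So ∂z/∂x = −n_x/n_z = 0.00571 and ∂z/∂y = −n_y/n_z = −0.18313.
Intercept c from Shot 1: 483.9 − 2.76 + 56.04 = 537.17.
At (71, 535): z = 0.4 − 98.0 + 537.17 = 439.6 m.

440 m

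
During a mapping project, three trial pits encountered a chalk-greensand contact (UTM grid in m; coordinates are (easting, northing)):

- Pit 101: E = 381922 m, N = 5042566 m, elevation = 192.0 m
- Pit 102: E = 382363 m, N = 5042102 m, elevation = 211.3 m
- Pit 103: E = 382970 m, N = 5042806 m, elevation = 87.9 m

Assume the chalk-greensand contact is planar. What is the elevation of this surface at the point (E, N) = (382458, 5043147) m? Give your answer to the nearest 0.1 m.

87.6 m

Let the plane be z = a·E + b·N + c.
Pit 102−Pit 101: 441a − 464b = 19.3;  Pit 103−Pit 101: 1048a + 240b = −104.1.
Solving gives a = −0.073753614, b = −0.111692551.
Then c = 192 − a·381922 − b·5042566 = 591577.19.
At (382458, 5043147): z = −28207.7 − 563282.0 + 591577.19 = 87.6 m.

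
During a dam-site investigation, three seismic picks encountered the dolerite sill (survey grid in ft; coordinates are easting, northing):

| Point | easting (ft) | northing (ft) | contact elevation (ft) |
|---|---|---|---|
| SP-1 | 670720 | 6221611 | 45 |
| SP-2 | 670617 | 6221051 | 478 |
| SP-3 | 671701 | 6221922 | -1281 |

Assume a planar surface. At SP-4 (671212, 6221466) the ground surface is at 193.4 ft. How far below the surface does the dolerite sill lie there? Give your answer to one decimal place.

645.8 ft

Two edge vectors: SP-1→SP-2 = (-103, -560, 433), SP-1→SP-3 = (981, 311, -1326).
Normal n = (SP-1→SP-2) × (SP-1→SP-3) = (607897, 288195, 517327).
So ∂z/∂easting = −n_x/n_z = −1.175073020 and ∂z/∂northing = −n_y/n_z = −0.557084784.
Intercept c from SP-1: 45 + 788144.98 + 3465964.82 = 4254154.80.
At (671212, 6221466): z_contact = −788723.11 − 3465884.04 + 4254154.80 = -452.36 ft.
Depth below ground = 193.4 − (-452.36) = 645.8 ft.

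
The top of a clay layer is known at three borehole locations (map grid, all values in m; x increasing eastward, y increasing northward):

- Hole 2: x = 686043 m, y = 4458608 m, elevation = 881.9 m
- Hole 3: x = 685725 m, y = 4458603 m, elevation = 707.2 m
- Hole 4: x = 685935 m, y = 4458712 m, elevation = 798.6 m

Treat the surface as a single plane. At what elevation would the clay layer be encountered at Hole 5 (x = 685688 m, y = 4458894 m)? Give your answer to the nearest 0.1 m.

Let the plane be z = a·x + b·y + c.
Hole 3−Hole 2: −318a − 5b = −174.7;  Hole 4−Hole 2: −108a + 104b = −83.3.
Solving gives a = 0.552936451, b = −0.226758301.
Then c = 881.9 − a·686043 − b·4458608 = 632570.09.
At (685688, 4458894): z = 379141.9 − 1011091.2 + 632570.09 = 620.8 m.

620.8 m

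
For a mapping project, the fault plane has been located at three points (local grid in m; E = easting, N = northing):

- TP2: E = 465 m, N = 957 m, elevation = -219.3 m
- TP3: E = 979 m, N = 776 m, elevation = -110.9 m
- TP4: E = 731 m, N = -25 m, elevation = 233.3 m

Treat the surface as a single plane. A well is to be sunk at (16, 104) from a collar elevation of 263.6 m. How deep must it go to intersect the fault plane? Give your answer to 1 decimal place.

Two edge vectors: TP2→TP3 = (514, -181, 108.4), TP2→TP4 = (266, -982, 452.6).
Normal n = (TP2→TP3) × (TP2→TP4) = (24528.2, -203802, -456602).
So ∂z/∂E = −n_x/n_z = 0.05372 and ∂z/∂N = −n_y/n_z = −0.44634.
Intercept c from TP2: -219.3 − 24.98 + 427.15 = 182.87.
At (16, 104): z_contact = 0.86 − 46.42 + 182.87 = 137.31 m.
Depth below ground = 263.6 − 137.31 = 126.3 m.

126.3 m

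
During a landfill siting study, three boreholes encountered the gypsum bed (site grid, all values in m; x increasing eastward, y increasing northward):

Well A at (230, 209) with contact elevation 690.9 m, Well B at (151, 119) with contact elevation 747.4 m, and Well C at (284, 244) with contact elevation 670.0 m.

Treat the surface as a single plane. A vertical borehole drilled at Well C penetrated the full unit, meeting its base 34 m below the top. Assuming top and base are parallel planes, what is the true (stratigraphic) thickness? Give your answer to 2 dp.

28.25 m

Let the plane be z = a·x + b·y + c.
Well B−Well A: −79a − 90b = 56.5;  Well C−Well A: 54a + 35b = −20.9.
Solving gives a = 0.04606, b = −0.66821.
|∇z| = √(a²+b²) = 0.66980, so dip δ = arctan(0.66980) = 33.81°.
True thickness = vertical thickness × cos δ = 34 × cos 33.81° = 28.25 m.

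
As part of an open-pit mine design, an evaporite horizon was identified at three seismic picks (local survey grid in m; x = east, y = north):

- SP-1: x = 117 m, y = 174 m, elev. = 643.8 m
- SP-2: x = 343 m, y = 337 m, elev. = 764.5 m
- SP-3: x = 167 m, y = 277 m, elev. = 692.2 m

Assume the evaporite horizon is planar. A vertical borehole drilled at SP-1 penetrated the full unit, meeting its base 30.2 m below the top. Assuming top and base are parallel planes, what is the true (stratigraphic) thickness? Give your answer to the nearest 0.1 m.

27.6 m

Let the plane be z = a·x + b·y + c.
SP-2−SP-1: 226a + 163b = 120.7;  SP-3−SP-1: 50a + 103b = 48.4.
Solving gives a = 0.30030, b = 0.32413.
|∇z| = √(a²+b²) = 0.44186, so dip δ = arctan(0.44186) = 23.84°.
True thickness = vertical thickness × cos δ = 30.2 × cos 23.84° = 27.6 m.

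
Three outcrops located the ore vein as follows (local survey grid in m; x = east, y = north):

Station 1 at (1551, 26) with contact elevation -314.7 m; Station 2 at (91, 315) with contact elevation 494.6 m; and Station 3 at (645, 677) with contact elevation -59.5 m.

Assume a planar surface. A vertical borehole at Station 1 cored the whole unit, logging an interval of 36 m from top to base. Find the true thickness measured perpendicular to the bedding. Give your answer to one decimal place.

27.6 m

Let the plane be z = a·x + b·y + c.
Station 2−Station 1: −1460a + 289b = 809.3;  Station 3−Station 1: −906a + 651b = 255.2.
Solving gives a = −0.65798, b = −0.52370.
|∇z| = √(a²+b²) = 0.84095, so dip δ = arctan(0.84095) = 40.06°.
True thickness = vertical thickness × cos δ = 36 × cos 40.06° = 27.6 m.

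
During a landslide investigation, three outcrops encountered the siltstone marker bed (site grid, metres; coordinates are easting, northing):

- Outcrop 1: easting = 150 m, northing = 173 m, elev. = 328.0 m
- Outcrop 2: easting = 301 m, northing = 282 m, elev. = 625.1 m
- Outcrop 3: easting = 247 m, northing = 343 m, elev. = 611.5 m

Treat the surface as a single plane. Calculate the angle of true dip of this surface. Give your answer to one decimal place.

Let the plane be z = a·easting + b·northing + c.
Outcrop 2−Outcrop 1: 151a + 109b = 297.1;  Outcrop 3−Outcrop 1: 97a + 170b = 283.5.
Solving gives a = 1.29864, b = 0.92666.
Gradient magnitude |∇z| = √(a² + b²) = √(1.68645 + 0.85870) = 1.59535.
True dip = arctan(1.59535) = 57.9°, dipping toward SW (azimuth ≈ 234°).

57.9°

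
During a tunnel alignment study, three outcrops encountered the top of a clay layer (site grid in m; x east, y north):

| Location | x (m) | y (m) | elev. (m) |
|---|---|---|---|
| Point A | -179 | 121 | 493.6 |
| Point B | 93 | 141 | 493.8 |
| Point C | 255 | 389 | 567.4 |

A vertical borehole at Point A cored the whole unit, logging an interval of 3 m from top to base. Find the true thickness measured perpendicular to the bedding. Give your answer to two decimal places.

2.86 m

Let the plane be z = a·x + b·y + c.
Point B−Point A: 272a + 20b = 0.2;  Point C−Point A: 434a + 268b = 73.8.
Solving gives a = −0.02215, b = 0.31124.
|∇z| = √(a²+b²) = 0.31203, so dip δ = arctan(0.31203) = 17.33°.
True thickness = vertical thickness × cos δ = 3 × cos 17.33° = 2.86 m.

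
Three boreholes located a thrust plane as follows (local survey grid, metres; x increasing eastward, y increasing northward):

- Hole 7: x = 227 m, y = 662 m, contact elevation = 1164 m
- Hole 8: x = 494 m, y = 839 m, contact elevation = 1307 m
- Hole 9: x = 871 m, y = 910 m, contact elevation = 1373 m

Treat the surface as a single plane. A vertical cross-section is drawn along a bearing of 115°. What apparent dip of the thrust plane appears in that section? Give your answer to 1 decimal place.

16.3°

Let the plane be z = a·x + b·y + c.
Hole 8−Hole 7: 267a + 177b = 143;  Hole 9−Hole 7: 644a + 248b = 209.
Solving gives a = 0.03201, b = 0.75963.
Unit vector along 115° is (sin 115°, cos 115°) = (0.9063, -0.4226).
Slope in that direction = a·(0.9063) + b·(-0.4226) = −0.29203.
Apparent dip = arctan|0.29203| = 16.3° (true dip is 37.2°, so apparent ≤ true as expected).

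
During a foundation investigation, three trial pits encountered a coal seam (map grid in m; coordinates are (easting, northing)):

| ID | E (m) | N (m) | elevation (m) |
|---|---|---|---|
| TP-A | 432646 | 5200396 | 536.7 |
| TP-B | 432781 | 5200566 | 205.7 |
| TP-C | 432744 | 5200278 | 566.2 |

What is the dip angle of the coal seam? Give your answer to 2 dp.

56.83°

Let the plane be z = a·E + b·N + c.
TP-B−TP-A: 135a + 170b = −331;  TP-C−TP-A: 98a − 118b = 29.5.
Solving gives a = −1.04458, b = −1.11754.
Gradient magnitude |∇z| = √(a² + b²) = √(1.09116 + 1.24889) = 1.52972.
True dip = arctan(1.52972) = 56.83°, dipping toward NE (azimuth ≈ 043°).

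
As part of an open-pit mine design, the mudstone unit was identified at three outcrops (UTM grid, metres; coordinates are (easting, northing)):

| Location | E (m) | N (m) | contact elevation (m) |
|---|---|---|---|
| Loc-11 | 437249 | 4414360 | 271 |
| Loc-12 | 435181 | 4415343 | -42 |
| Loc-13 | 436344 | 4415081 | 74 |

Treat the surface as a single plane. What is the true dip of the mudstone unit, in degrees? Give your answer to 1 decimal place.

Let the plane be z = a·E + b·N + c.
Loc-12−Loc-11: −2068a + 983b = −313;  Loc-13−Loc-11: −905a + 721b = −197.
Solving gives a = 0.05324, b = −0.20640.
Gradient magnitude |∇z| = √(a² + b²) = √(0.00283 + 0.04260) = 0.21316.
True dip = arctan(0.21316) = 12.0°, dipping toward NNW (azimuth ≈ 346°).

12.0°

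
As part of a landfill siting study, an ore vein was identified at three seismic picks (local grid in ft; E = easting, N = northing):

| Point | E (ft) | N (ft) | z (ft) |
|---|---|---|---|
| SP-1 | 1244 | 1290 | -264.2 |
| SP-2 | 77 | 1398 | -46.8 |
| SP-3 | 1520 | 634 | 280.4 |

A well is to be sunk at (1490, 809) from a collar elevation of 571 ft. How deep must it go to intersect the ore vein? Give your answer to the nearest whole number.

448 ft

Two edge vectors: SP-1→SP-2 = (-1167, 108, 217.4), SP-1→SP-3 = (276, -656, 544.6).
Normal n = (SP-1→SP-2) × (SP-1→SP-3) = (201431.2, 695550.6, 735744).
So ∂z/∂E = −n_x/n_z = −0.27378 and ∂z/∂N = −n_y/n_z = −0.94537.
Intercept c from SP-1: -264.2 + 340.58 + 1219.53 = 1295.91.
At (1490, 809): z_contact = −407.9 − 764.8 + 1295.91 = 123.2 ft.
Depth below ground = 571 − 123.2 = 448 ft.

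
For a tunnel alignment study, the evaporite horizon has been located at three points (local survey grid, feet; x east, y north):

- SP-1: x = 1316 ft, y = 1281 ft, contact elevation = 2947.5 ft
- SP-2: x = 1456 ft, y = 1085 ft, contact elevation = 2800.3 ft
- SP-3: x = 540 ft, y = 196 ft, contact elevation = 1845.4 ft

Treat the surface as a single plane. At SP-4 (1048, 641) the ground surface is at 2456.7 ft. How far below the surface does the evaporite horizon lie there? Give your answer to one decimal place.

Let the plane be z = a·x + b·y + c.
SP-2−SP-1: 140a − 196b = −147.2;  SP-3−SP-1: −776a − 1085b = −1102.1.
Solving gives a = 0.185198, b = 0.883305.
Then c = 2947.5 − a·1316 − b·1281 = 1572.27.
At (1048, 641): z_contact = 194.09 + 566.20 + 1572.27 = 2332.55 ft.
Depth below ground = 2456.7 − 2332.55 = 124.1 ft.

124.1 ft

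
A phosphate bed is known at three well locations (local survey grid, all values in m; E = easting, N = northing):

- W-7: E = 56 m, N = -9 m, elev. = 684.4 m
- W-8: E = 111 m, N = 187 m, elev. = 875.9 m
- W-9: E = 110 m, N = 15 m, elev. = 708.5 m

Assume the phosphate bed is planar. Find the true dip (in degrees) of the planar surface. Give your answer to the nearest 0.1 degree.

Let the plane be z = a·E + b·N + c.
W-8−W-7: 55a + 196b = 191.5;  W-9−W-7: 54a + 24b = 24.1.
Solving gives a = 0.01377, b = 0.97318.
Gradient magnitude |∇z| = √(a² + b²) = √(0.00019 + 0.94707) = 0.97327.
True dip = arctan(0.97327) = 44.2°, dipping toward S (azimuth ≈ 181°).

44.2°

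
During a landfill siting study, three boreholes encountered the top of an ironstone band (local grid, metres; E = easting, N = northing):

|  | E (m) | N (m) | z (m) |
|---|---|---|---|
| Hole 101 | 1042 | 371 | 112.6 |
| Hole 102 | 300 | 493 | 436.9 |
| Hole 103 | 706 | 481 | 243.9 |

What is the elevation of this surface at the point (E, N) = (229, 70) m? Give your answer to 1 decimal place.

591.4 m

Two edge vectors: Hole 101→Hole 102 = (-742, 122, 324.3), Hole 101→Hole 103 = (-336, 110, 131.3).
Normal n = (Hole 101→Hole 102) × (Hole 101→Hole 103) = (-19654.4, -11540.2, -40628).
So ∂z/∂E = −n_x/n_z = −0.483765 and ∂z/∂N = −n_y/n_z = −0.284045.
Intercept c from Hole 101: 112.6 + 504.08 + 105.38 = 722.06.
At (229, 70): z = −110.8 − 19.9 + 722.06 = 591.4 m.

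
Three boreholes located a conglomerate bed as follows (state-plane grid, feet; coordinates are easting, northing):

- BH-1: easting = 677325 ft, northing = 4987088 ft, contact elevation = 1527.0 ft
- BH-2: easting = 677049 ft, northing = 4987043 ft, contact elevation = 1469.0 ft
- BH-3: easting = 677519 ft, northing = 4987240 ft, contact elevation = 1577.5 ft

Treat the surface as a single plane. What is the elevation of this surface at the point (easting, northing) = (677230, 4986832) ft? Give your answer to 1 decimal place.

Let the plane be z = a·easting + b·northing + c.
BH-2−BH-1: −276a − 45b = −58;  BH-3−BH-1: 194a + 152b = 50.5.
Solving gives a = 0.196962856, b = 0.080850039.
Then c = 1527 − a·677325 − b·4987088 = −535087.13.
At (677230, 4986832): z = 133389.2 + 403185.6 − 535087.13 = 1487.6 ft.

1487.6 ft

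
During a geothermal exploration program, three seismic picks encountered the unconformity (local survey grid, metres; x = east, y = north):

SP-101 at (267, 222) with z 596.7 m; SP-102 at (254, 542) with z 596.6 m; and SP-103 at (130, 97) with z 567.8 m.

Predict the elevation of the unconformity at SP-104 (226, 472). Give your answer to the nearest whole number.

Two edge vectors: SP-101→SP-102 = (-13, 320, -0.1), SP-101→SP-103 = (-137, -125, -28.9).
Normal n = (SP-101→SP-102) × (SP-101→SP-103) = (-9260.5, -362, 45465).
So ∂z/∂x = −n_x/n_z = 0.20368 and ∂z/∂y = −n_y/n_z = 0.00796.
Intercept c from SP-101: 596.7 − 54.38 − 1.77 = 540.55.
At (226, 472): z = 46.0 + 3.8 + 540.55 = 590.3 m.

590 m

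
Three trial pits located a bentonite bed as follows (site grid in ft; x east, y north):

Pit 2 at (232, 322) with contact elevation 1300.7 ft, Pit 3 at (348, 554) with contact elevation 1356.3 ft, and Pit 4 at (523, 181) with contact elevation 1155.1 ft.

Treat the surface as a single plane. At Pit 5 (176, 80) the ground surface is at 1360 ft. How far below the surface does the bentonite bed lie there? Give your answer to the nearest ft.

137 ft

Let the plane be z = a·x + b·y + c.
Pit 3−Pit 2: 116a + 232b = 55.6;  Pit 4−Pit 2: 291a − 141b = −145.6.
Solving gives a = −0.30929, b = 0.39430.
Then c = 1300.7 − a·232 − b·322 = 1245.49.
At (176, 80): z_contact = −54.4 + 31.5 + 1245.49 = 1222.6 ft.
Depth below ground = 1360 − 1222.6 = 137 ft.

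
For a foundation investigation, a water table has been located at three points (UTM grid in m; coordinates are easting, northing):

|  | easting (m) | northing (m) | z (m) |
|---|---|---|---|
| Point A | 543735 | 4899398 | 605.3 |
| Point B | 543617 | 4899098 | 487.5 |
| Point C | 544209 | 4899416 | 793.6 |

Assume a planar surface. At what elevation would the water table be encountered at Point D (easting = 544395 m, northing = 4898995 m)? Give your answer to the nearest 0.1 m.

Let the plane be z = a·easting + b·northing + c.
Point B−Point A: −118a − 300b = −117.8;  Point C−Point A: 474a + 18b = 188.3.
Solving gives a = 0.388143579, b = 0.239996859.
Then c = 605.3 − a·543735 − b·4899398 = −1386282.08.
At (544395, 4898995): z = 211303.4 + 1175743.4 − 1386282.08 = 764.8 m.

764.8 m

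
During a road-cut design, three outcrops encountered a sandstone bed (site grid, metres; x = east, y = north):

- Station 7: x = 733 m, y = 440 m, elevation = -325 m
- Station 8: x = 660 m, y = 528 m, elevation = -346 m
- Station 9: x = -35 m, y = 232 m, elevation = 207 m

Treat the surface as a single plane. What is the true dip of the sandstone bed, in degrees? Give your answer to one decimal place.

40.0°

Let the plane be z = a·x + b·y + c.
Station 8−Station 7: −73a + 88b = −21;  Station 9−Station 7: −768a − 208b = 532.
Solving gives a = −0.51286, b = −0.66407.
Gradient magnitude |∇z| = √(a² + b²) = √(0.26302 + 0.44099) = 0.83906.
True dip = arctan(0.83906) = 40.0°, dipping toward NE (azimuth ≈ 038°).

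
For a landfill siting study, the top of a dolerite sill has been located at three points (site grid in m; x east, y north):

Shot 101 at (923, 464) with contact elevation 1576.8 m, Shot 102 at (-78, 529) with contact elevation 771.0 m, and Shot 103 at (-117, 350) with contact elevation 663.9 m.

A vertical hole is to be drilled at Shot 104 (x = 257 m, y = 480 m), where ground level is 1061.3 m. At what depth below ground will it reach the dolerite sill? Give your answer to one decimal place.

Let the plane be z = a·x + b·y + c.
Shot 102−Shot 101: −1001a + 65b = −805.8;  Shot 103−Shot 101: −1040a − 114b = −912.9.
Solving gives a = 0.83208, b = 0.41703.
Then c = 1576.8 − a·923 − b·464 = 615.29.
At (257, 480): z_contact = 213.84 + 200.18 + 615.29 = 1029.31 m.
Depth below ground = 1061.3 − 1029.31 = 32.0 m.

32.0 m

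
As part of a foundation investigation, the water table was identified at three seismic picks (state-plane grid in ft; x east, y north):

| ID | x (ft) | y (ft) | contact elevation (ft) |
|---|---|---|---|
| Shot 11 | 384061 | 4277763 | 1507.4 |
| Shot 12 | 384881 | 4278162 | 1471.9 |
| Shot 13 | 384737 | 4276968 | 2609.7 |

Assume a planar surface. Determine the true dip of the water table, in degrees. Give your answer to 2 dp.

Let the plane be z = a·x + b·y + c.
Shot 12−Shot 11: 820a + 399b = −35.5;  Shot 13−Shot 11: 676a − 795b = 1102.3.
Solving gives a = 0.44660, b = −1.00679.
Gradient magnitude |∇z| = √(a² + b²) = √(0.19945 + 1.01363) = 1.10140.
True dip = arctan(1.10140) = 47.76°, dipping toward NNW (azimuth ≈ 336°).

47.76°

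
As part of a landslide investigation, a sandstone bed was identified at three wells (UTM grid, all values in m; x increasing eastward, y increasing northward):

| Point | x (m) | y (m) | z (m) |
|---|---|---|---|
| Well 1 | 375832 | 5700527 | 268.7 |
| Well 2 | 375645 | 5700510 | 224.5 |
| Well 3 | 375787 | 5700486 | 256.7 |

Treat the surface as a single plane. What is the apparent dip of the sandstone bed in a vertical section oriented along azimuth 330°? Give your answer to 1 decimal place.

4.8°

Let the plane be z = a·x + b·y + c.
Well 2−Well 1: −187a − 17b = −44.2;  Well 3−Well 1: −45a − 41b = −12.
Solving gives a = 0.23300, b = 0.03695.
Unit vector along 330° is (sin 330°, cos 330°) = (-0.5000, 0.8660).
Slope in that direction = a·(-0.5000) + b·(0.8660) = −0.08451.
Apparent dip = arctan|0.08451| = 4.8° (true dip is 13.3°, so apparent ≤ true as expected).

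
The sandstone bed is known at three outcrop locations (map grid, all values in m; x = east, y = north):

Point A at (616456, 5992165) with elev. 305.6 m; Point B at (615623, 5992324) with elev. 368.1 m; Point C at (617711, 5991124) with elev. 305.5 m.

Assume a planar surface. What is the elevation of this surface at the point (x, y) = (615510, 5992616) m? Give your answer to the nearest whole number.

Let the plane be z = a·x + b·y + c.
Point B−Point A: −833a + 159b = 62.5;  Point C−Point A: 1255a − 1041b = −0.1.
Solving gives a = −0.09743233, b = −0.11736558.
Then c = 305.6 − a·616456 − b·5992165 = 763642.26.
At (615510, 5992616): z = −59970.6 − 703326.9 + 763642.26 = 344.8 m.

345 m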